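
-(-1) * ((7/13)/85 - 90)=-99443/1105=-89.99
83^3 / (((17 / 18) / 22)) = 226427652 / 17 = 13319273.65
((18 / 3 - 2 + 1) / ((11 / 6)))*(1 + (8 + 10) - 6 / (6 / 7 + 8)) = 17040 / 341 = 49.97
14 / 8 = 7 / 4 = 1.75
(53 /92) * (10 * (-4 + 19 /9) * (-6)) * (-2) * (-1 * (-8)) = -72080 /69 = -1044.64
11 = 11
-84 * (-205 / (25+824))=5740 / 283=20.28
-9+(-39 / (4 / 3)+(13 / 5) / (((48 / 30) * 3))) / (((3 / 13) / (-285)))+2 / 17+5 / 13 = 188007143 / 5304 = 35446.29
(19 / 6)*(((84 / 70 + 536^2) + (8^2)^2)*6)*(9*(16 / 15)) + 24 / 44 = 14616283062 / 275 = 53150120.23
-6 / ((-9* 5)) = 2 / 15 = 0.13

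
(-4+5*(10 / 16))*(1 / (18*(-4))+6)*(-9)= 3017 / 64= 47.14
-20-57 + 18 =-59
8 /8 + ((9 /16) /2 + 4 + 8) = 425 /32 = 13.28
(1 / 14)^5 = 0.00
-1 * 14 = -14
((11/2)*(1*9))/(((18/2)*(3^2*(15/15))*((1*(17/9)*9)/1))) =11/306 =0.04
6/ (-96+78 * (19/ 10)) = 10/ 87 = 0.11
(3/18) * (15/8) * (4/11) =5/44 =0.11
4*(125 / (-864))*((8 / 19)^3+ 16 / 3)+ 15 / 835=-288704513 / 92781693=-3.11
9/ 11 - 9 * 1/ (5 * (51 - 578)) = 23814/ 28985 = 0.82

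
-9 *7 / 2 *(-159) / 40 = 10017 / 80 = 125.21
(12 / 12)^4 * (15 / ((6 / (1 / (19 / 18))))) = 45 / 19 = 2.37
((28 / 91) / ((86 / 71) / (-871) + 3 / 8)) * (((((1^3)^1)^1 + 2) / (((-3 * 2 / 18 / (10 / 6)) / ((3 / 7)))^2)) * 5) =102751200 / 1811383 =56.73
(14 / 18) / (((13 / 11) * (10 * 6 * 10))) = 77 / 70200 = 0.00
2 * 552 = 1104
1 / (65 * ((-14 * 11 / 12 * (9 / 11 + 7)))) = -3 / 19565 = -0.00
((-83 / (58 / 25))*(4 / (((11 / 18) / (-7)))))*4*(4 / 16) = 522900 / 319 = 1639.18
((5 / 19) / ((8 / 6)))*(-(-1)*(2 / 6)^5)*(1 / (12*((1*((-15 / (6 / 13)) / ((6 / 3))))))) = -1 / 240084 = -0.00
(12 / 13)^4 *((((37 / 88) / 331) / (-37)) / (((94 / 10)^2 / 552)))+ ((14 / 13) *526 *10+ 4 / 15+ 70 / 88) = 78089545121851919 / 13782914256540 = 5665.68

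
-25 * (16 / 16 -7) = 150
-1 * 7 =-7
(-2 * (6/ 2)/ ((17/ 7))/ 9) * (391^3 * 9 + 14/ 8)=-15063670741/ 102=-147683046.48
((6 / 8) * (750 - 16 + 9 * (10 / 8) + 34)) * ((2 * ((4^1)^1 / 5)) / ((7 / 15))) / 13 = 28053 / 182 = 154.14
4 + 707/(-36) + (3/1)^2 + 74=2425/36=67.36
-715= -715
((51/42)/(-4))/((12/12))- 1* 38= -2145/56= -38.30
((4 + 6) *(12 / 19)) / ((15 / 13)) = 104 / 19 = 5.47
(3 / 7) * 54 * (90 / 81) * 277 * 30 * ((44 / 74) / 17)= 32907600 / 4403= 7473.90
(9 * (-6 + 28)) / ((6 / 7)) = 231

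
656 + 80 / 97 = 63712 / 97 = 656.82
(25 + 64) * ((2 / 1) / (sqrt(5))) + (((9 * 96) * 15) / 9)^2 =178 * sqrt(5) / 5 + 2073600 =2073679.60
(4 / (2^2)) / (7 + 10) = 0.06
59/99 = 0.60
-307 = -307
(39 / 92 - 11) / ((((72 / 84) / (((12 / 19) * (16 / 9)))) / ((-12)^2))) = -871808 / 437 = -1994.98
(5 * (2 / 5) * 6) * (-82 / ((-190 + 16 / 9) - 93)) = 8856 / 2531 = 3.50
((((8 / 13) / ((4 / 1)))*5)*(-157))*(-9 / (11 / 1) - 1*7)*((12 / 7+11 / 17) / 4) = 9485155 / 17017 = 557.39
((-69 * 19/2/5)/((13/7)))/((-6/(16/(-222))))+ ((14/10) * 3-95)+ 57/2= -182245/2886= -63.15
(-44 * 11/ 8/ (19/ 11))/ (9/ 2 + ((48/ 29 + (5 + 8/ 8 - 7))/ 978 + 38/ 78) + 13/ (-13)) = -245373843/ 27936536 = -8.78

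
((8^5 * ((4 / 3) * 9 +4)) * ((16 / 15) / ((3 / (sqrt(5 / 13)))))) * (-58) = -486539264 * sqrt(65) / 585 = -6705307.61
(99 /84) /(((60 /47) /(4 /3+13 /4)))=5687 /1344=4.23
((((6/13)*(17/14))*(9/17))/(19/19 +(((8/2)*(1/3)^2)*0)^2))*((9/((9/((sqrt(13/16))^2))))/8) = 27/896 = 0.03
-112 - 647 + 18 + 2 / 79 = -58537 / 79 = -740.97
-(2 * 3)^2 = -36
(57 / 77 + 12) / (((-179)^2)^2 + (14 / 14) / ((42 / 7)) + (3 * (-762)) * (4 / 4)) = 0.00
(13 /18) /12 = 13 /216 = 0.06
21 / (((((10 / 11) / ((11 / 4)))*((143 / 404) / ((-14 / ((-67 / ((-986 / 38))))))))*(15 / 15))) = -80515281 / 82745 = -973.05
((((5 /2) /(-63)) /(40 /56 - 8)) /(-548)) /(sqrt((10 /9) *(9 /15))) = -5 *sqrt(6) /1006128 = -0.00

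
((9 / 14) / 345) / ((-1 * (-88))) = 3 / 141680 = 0.00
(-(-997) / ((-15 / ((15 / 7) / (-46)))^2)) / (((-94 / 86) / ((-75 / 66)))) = 1071775 / 107209256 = 0.01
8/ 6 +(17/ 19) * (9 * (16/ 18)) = 484/ 57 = 8.49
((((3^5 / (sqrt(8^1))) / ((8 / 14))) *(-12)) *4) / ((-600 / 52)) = 625.45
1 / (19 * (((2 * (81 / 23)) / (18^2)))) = 46 / 19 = 2.42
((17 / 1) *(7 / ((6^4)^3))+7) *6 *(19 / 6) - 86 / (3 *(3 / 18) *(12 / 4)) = 75.67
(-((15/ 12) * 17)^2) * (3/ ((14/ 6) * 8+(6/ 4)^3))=-65025/ 1058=-61.46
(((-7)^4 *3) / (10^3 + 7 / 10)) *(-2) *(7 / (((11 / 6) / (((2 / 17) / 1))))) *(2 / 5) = -4840416 / 1871309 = -2.59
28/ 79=0.35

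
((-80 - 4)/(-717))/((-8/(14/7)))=-7/239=-0.03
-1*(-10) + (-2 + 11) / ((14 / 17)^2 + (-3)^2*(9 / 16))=11.57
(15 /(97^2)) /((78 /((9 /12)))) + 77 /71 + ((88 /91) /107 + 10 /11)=1146343901999 /572413225384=2.00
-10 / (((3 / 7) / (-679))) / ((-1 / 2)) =-31686.67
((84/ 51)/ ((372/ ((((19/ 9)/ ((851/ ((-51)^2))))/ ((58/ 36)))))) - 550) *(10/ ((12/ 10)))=-10519084600/ 2295147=-4583.19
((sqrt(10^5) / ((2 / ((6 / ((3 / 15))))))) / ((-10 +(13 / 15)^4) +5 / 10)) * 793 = -420948.97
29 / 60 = 0.48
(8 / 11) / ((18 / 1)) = 4 / 99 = 0.04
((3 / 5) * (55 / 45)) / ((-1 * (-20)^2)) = -11 / 6000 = -0.00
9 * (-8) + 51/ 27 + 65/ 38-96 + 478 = 107251/ 342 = 313.60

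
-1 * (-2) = 2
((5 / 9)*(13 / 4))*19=1235 / 36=34.31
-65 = -65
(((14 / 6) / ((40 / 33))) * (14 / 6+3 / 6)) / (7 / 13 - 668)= -17017 / 2082480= -0.01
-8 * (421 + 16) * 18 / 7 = -62928 / 7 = -8989.71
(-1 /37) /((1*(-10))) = 1 /370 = 0.00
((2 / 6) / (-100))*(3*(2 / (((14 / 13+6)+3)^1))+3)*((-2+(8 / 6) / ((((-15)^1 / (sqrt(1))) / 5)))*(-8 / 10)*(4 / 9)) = -13816 / 1326375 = -0.01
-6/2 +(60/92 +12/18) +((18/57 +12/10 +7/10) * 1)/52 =-1.64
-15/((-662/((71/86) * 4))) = 1065/14233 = 0.07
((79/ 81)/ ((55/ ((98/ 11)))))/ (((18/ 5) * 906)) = 0.00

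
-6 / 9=-2 / 3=-0.67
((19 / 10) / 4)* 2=19 / 20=0.95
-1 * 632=-632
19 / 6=3.17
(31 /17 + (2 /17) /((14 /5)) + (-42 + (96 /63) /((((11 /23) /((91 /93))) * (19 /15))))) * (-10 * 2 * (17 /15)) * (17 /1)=5925394336 /408177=14516.73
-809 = -809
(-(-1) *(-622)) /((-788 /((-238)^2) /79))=695843218 /197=3532199.08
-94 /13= -7.23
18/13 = 1.38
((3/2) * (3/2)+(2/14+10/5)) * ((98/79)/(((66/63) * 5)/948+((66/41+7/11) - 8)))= -24463593/25805825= -0.95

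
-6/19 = -0.32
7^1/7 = 1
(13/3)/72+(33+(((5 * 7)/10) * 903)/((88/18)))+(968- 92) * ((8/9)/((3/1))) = 1115629/1188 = 939.08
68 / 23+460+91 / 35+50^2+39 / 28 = 9553577 / 3220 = 2966.95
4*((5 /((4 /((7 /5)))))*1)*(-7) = -49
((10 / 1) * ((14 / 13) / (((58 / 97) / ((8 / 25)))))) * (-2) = -21728 / 1885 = -11.53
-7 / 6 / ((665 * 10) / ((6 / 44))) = -1 / 41800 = -0.00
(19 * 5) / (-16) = -95 / 16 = -5.94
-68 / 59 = -1.15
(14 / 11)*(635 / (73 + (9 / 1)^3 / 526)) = 4676140 / 430397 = 10.86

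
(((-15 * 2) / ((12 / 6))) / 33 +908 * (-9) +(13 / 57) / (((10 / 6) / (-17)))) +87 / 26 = -222017881 / 27170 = -8171.43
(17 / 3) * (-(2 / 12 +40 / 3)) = -153 / 2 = -76.50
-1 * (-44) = 44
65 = 65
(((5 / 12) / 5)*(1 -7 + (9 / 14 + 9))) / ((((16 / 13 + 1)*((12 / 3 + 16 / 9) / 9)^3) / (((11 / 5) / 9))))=11042163 / 87825920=0.13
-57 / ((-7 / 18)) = 1026 / 7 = 146.57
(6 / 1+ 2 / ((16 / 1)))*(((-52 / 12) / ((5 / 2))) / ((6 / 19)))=-12103 / 360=-33.62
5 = 5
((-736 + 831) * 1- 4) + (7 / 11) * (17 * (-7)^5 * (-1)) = 181912.18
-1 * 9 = -9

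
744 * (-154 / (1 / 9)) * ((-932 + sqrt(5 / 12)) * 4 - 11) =3852934470.36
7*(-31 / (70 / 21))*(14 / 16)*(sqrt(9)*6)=-1025.32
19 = 19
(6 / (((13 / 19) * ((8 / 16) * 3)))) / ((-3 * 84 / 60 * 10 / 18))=-228 / 91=-2.51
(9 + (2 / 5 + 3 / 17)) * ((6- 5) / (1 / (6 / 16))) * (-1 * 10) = -1221 / 34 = -35.91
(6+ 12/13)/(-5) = -1.38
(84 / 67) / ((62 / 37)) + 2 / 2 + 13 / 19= 2.43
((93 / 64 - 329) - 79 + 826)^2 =175940.92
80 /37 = 2.16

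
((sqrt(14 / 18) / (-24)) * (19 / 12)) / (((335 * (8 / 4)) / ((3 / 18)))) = -0.00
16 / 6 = 2.67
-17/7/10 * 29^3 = -414613/70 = -5923.04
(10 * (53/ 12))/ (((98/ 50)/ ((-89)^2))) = 52476625/ 294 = 178491.92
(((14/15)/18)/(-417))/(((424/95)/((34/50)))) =-0.00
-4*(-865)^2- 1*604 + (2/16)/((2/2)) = -23948031/8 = -2993503.88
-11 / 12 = -0.92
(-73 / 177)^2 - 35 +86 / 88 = -46665037 / 1378476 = -33.85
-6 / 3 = -2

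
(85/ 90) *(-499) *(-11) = 93313/ 18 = 5184.06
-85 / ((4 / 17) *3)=-1445 / 12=-120.42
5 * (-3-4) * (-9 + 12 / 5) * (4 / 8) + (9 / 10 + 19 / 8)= 4751 / 40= 118.78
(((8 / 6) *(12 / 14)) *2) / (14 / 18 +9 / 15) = 360 / 217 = 1.66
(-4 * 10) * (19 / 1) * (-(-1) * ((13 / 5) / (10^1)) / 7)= -988 / 35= -28.23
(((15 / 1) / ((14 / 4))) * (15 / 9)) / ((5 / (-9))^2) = 162 / 7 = 23.14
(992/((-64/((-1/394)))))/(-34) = -31/26792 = -0.00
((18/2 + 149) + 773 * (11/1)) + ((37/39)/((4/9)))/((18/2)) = 8661.24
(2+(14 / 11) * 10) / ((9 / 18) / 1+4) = 36 / 11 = 3.27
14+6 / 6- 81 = -66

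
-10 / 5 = -2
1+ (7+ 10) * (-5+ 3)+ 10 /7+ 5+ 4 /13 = -26.26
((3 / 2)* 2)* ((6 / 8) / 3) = 3 / 4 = 0.75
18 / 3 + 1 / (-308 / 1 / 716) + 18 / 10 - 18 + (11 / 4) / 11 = -18903 / 1540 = -12.27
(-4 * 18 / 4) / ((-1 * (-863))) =-0.02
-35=-35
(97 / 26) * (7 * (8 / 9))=2716 / 117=23.21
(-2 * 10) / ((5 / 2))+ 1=-7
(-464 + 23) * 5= -2205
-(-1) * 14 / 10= 7 / 5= 1.40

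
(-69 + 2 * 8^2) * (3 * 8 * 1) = 1416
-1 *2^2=-4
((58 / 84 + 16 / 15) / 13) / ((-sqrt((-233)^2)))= -123 / 212030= -0.00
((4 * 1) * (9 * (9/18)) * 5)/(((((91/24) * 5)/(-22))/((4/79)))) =-38016/7189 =-5.29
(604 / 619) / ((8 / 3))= 453 / 1238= 0.37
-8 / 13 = -0.62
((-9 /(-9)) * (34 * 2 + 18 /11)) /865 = 766 /9515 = 0.08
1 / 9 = 0.11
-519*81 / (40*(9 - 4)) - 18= -45639 / 200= -228.20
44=44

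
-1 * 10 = -10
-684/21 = -228/7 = -32.57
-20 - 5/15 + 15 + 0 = -16/3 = -5.33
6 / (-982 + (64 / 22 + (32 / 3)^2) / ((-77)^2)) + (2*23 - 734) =-198281286593 / 288196985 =-688.01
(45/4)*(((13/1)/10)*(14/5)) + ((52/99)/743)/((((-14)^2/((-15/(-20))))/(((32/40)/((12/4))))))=2951916019/72085860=40.95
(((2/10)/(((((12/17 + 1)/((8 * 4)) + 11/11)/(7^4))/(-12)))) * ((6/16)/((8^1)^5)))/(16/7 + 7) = -857157/127129600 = -0.01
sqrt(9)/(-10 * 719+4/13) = -39/93466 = -0.00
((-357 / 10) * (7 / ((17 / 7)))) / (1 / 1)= -1029 / 10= -102.90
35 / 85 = 7 / 17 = 0.41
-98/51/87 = -98/4437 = -0.02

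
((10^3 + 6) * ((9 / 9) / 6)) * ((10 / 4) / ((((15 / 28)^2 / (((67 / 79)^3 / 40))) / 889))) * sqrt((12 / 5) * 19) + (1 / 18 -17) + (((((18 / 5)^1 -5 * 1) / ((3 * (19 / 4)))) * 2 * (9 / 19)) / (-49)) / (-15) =-19268519 / 1137150 + 13180146265258 * sqrt(285) / 1664006625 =133700.36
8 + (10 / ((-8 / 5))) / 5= 27 / 4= 6.75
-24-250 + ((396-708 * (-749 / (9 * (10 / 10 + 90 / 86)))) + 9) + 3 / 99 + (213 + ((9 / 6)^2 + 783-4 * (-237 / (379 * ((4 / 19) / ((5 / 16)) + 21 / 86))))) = 3741984557177 / 125053324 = 29923.11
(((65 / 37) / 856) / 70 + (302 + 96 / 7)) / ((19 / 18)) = 1259912277 / 4212376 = 299.10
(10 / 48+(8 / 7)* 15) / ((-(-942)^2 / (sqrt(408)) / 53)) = -154495* sqrt(102) / 74538576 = -0.02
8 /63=0.13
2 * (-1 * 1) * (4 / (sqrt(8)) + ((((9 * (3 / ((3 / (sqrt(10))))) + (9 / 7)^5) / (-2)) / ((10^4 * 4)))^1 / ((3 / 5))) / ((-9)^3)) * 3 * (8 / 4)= -12 * sqrt(2) - sqrt(10) / 324000 - 81 / 67228000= -16.97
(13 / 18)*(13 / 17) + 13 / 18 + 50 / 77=7555 / 3927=1.92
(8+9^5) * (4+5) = 531513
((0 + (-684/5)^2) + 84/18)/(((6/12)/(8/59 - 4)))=-213395536/1475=-144674.94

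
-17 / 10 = -1.70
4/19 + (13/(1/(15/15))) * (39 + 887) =228726/19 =12038.21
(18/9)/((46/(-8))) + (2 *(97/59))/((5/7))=28874/6785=4.26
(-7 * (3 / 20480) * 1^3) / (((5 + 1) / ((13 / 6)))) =-91 / 245760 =-0.00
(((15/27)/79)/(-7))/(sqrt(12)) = -5*sqrt(3)/29862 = -0.00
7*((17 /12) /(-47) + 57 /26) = 110971 /7332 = 15.14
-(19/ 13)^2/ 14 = -361/ 2366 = -0.15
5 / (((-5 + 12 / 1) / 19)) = 95 / 7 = 13.57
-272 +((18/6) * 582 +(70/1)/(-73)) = 107532/73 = 1473.04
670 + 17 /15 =10067 /15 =671.13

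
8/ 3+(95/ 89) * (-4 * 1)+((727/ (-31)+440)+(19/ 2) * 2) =3591766/ 8277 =433.95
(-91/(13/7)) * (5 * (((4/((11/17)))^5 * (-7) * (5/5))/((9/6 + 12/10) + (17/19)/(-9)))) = 4263878278195200/716193797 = 5953525.84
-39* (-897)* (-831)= -29070873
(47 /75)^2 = 0.39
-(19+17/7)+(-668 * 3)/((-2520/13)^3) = -28576433101/1333584000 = -21.43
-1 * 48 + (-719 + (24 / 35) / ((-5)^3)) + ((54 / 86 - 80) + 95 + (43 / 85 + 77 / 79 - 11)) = -192242056976 / 252651875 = -760.90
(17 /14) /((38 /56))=34 /19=1.79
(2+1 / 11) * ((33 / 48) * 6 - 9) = -10.19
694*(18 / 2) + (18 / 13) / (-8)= 324783 / 52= 6245.83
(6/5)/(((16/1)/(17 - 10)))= 21/40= 0.52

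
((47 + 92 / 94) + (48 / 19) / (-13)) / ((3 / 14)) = 7766206 / 34827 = 222.99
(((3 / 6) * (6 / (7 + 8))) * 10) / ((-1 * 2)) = -1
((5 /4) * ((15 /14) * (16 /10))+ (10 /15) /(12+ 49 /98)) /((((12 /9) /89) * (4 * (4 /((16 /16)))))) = 9.16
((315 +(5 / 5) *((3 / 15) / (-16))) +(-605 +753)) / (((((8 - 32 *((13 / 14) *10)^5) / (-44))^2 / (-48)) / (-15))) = 11393772214257279 / 86160933374609800996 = 0.00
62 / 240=31 / 120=0.26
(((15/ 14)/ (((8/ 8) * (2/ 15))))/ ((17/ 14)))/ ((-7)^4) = 225/ 81634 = 0.00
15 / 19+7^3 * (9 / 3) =19566 / 19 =1029.79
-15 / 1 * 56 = -840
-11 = -11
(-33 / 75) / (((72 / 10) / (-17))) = 187 / 180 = 1.04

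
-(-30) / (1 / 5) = 150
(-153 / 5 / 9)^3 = -4913 / 125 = -39.30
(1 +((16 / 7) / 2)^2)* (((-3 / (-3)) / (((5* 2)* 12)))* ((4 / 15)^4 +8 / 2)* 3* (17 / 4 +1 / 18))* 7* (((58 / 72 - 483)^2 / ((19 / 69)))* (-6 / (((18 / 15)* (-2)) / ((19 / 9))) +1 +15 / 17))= 385190387493207913873 / 9154956960000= 42074516.48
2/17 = 0.12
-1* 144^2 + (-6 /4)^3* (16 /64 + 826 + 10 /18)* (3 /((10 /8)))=-219465 /8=-27433.12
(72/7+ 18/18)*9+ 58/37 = 26713/259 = 103.14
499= 499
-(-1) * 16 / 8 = 2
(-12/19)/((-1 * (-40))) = -3/190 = -0.02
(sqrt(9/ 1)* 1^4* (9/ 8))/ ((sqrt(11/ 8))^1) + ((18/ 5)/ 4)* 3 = 27/ 10 + 27* sqrt(22)/ 44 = 5.58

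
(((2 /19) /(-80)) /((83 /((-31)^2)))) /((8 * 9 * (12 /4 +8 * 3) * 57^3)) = -961 /22709758311360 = -0.00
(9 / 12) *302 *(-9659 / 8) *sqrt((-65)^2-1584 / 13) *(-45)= 15146055 *sqrt(693433) / 16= 788282344.67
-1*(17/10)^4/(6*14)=-83521/840000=-0.10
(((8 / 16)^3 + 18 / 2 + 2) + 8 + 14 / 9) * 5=7445 / 72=103.40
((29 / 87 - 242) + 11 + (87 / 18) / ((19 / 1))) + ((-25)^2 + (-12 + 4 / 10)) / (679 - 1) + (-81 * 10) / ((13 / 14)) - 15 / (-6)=-920489641 / 837330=-1099.32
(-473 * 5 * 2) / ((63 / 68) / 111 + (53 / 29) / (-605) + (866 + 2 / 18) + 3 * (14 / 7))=-1879176875400 / 346482249653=-5.42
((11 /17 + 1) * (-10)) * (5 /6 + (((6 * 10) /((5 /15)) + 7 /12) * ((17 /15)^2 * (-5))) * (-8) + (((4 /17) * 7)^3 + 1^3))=-344839024628 /2255067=-152917.42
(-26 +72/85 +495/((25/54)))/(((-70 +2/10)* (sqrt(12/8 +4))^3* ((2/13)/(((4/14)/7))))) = -2307344* sqrt(22)/35176757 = -0.31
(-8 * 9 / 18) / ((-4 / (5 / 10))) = 1 / 2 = 0.50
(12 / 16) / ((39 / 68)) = 17 / 13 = 1.31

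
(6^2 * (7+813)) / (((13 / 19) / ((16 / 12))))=747840 / 13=57526.15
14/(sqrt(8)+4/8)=4.21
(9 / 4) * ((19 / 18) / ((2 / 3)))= 57 / 16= 3.56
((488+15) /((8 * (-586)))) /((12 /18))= -1509 /9376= -0.16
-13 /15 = -0.87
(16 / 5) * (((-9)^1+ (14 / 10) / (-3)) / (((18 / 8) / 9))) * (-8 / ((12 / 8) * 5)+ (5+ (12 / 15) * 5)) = -1081472 / 1125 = -961.31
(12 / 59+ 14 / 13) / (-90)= -491 / 34515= -0.01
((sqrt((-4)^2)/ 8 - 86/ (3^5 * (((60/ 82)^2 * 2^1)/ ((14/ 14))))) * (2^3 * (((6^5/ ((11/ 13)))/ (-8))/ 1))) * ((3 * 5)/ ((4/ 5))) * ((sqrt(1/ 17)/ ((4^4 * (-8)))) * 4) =481871 * sqrt(17)/ 143616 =13.83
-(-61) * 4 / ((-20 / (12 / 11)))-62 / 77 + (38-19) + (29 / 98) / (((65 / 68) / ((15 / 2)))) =22956 / 3185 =7.21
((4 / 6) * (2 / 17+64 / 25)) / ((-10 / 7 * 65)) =-0.02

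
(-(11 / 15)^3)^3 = -2357947691 / 38443359375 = -0.06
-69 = -69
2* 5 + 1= 11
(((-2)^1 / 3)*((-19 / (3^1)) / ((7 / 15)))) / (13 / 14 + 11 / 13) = 260 / 51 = 5.10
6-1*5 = 1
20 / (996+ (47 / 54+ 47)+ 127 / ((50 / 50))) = 1080 / 63227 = 0.02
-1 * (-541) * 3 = 1623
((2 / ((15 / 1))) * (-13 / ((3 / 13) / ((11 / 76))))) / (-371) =1859 / 634410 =0.00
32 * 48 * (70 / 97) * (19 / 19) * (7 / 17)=752640 / 1649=456.42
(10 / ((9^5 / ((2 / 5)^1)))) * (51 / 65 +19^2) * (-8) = -752512 / 3838185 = -0.20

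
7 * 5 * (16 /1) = 560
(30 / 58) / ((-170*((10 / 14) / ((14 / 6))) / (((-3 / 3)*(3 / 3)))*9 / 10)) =49 / 4437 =0.01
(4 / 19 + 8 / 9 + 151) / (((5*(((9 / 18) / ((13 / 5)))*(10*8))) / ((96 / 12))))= 338117 / 21375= 15.82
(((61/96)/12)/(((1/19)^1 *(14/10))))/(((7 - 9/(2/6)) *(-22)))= 1159/709632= 0.00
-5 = -5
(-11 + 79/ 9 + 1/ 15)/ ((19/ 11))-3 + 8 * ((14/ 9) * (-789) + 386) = -5758352/ 855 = -6734.91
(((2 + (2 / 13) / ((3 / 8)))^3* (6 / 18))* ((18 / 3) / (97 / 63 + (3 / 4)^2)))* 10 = 1860508160 / 13966329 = 133.21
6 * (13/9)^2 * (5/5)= 338/27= 12.52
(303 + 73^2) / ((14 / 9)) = 25344 / 7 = 3620.57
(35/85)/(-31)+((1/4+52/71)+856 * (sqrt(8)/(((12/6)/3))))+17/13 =4429941/1945684+2568 * sqrt(2) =3633.98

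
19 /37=0.51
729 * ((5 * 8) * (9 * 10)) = 2624400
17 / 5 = 3.40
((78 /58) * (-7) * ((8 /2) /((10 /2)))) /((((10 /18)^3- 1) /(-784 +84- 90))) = -31444686 /4379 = -7180.79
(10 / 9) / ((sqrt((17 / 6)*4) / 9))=5*sqrt(102) / 17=2.97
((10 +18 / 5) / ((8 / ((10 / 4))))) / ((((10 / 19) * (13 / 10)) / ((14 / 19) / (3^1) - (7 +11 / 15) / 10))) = -3196 / 975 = -3.28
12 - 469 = -457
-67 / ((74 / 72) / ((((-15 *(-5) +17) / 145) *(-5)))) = 221904 / 1073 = 206.81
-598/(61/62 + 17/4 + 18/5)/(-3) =370760/16431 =22.56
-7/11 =-0.64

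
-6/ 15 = -2/ 5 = -0.40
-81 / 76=-1.07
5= 5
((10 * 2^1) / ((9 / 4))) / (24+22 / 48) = 640 / 1761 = 0.36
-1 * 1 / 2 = -1 / 2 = -0.50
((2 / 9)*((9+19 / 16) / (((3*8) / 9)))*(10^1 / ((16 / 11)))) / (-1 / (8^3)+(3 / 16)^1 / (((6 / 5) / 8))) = 4.68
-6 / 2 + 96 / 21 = 11 / 7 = 1.57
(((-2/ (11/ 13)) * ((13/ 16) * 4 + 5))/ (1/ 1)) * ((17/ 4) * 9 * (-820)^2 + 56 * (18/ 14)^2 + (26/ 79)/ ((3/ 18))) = -277345091088/ 553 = -501528193.65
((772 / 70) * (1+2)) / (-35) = -1158 / 1225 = -0.95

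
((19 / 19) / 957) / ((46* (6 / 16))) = 4 / 66033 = 0.00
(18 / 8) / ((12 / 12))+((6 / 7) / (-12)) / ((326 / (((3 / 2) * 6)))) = 2565 / 1141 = 2.25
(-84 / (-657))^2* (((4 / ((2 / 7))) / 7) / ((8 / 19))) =3724 / 47961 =0.08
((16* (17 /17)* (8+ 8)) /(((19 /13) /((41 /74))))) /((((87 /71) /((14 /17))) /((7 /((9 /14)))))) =6645836288 /9357633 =710.20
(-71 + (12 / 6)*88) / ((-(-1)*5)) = 21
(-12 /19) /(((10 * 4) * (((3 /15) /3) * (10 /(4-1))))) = -27 /380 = -0.07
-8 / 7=-1.14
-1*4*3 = -12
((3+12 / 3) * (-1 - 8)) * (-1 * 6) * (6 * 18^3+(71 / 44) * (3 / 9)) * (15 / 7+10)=3533546475 / 22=160615748.86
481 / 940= 0.51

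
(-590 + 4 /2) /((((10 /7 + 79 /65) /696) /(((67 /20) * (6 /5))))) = -1247592528 /2005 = -622240.66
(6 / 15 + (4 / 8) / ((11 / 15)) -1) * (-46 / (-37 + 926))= -0.00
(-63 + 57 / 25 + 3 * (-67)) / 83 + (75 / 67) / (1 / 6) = 495369 / 139025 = 3.56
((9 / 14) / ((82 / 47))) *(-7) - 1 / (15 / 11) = -8149 / 2460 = -3.31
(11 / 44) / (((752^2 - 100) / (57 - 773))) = -179 / 565404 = -0.00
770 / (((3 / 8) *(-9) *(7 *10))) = -88 / 27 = -3.26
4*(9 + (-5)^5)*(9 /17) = -112176 /17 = -6598.59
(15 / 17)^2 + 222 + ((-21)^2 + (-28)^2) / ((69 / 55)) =23913802 / 19941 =1199.23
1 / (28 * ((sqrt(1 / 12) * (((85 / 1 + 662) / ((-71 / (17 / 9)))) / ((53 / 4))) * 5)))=-3763 * sqrt(3) / 395080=-0.02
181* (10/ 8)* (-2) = -905/ 2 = -452.50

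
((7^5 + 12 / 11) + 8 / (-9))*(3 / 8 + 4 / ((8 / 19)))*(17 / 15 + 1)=525796508 / 1485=354071.72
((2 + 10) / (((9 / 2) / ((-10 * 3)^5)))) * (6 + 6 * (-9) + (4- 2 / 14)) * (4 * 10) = 800928000000 / 7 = 114418285714.29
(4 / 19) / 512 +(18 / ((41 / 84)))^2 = 5559903889 / 4088192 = 1359.99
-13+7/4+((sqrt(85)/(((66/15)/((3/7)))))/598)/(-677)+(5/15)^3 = -1211/108 - 15 * sqrt(85)/62346284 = -11.21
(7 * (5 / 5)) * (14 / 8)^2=343 / 16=21.44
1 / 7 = 0.14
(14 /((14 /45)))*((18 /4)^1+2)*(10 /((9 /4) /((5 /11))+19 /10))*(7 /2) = 204750 /137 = 1494.53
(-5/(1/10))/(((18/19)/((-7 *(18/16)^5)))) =21815325/32768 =665.75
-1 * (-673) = 673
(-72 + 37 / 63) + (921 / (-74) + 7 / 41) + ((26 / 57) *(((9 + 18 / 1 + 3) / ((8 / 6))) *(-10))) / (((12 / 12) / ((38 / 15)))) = -65693195 / 191142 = -343.69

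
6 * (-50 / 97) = -300 / 97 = -3.09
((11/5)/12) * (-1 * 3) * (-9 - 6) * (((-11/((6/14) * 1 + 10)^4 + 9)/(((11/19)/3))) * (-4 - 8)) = -131101129854/28398241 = -4616.52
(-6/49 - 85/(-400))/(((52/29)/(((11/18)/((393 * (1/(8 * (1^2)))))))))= 112607/180245520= 0.00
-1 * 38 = -38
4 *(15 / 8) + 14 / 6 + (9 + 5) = 143 / 6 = 23.83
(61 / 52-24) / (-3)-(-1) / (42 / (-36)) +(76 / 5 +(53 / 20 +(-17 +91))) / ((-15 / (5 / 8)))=127753 / 43680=2.92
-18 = -18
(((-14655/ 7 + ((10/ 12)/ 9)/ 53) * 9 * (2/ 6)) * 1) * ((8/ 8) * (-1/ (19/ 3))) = 41942575/ 42294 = 991.69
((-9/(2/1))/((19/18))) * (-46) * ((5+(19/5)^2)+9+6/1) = 3208086/475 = 6753.87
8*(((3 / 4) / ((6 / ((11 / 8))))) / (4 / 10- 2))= -55 / 64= -0.86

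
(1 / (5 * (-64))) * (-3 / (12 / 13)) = 0.01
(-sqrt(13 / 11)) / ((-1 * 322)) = sqrt(143) / 3542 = 0.00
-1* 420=-420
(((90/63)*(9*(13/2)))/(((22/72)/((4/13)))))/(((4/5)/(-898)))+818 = -7210814/77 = -93646.94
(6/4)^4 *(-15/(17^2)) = -1215/4624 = -0.26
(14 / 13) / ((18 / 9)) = 7 / 13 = 0.54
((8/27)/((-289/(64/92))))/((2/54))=-128/6647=-0.02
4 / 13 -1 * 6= -74 / 13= -5.69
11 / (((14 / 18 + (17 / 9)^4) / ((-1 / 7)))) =-72171 / 620368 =-0.12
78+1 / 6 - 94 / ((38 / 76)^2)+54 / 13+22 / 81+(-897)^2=1693888637 / 2106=804315.59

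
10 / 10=1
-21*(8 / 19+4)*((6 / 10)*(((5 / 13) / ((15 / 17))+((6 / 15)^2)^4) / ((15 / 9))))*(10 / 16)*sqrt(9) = -26396267121 / 964843750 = -27.36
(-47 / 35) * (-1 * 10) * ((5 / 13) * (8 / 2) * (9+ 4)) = 1880 / 7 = 268.57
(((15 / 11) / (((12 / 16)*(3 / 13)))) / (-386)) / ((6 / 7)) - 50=-955805 / 19107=-50.02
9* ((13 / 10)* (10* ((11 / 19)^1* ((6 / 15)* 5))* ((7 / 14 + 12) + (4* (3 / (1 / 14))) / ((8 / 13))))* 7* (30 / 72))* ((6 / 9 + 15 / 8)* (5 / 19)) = 75454.10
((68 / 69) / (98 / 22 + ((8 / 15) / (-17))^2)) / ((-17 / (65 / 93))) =-20663500 / 2272280377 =-0.01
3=3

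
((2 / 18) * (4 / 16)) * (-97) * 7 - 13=-31.86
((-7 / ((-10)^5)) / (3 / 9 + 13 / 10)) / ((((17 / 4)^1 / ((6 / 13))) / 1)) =9 / 1933750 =0.00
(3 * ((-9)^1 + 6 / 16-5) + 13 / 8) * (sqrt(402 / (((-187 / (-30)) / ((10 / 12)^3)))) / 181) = -3925 * sqrt(75174) / 812328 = -1.32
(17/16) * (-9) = -153/16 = -9.56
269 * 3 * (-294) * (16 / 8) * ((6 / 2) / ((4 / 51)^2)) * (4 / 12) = -308554029 / 4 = -77138507.25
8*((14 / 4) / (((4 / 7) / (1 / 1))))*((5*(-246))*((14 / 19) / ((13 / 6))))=-20496.68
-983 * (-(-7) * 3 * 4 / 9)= -27524 / 3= -9174.67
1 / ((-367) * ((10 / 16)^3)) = -512 / 45875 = -0.01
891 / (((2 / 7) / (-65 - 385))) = -1403325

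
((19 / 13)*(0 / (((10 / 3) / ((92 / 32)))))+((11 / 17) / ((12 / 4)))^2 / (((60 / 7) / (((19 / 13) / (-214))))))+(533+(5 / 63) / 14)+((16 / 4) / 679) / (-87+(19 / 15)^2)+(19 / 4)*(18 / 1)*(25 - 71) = -398837362019004487 / 117305298404280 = -3399.99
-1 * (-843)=843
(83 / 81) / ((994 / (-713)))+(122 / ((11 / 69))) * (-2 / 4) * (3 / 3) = -339534395 / 885654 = -383.37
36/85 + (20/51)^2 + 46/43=921074/559215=1.65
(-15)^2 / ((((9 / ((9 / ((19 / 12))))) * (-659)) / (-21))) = 56700 / 12521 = 4.53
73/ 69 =1.06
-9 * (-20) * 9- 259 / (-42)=9757 / 6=1626.17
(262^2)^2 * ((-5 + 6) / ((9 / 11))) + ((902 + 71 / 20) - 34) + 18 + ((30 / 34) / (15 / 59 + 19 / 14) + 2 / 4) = 23456050615163083 / 4072860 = 5759110456.82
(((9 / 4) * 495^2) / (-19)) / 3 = -735075 / 76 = -9672.04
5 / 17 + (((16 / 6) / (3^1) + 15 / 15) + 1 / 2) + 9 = 3575 / 306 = 11.68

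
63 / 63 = 1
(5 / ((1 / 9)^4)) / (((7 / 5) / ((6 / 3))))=328050 / 7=46864.29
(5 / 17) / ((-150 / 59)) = -59 / 510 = -0.12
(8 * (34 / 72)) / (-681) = -34 / 6129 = -0.01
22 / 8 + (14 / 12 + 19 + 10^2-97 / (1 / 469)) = -544441 / 12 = -45370.08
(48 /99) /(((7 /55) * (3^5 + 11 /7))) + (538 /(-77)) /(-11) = 176933 /271887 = 0.65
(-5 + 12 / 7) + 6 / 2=-2 / 7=-0.29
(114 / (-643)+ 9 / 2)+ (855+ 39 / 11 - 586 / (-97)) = 1192284457 / 1372162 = 868.91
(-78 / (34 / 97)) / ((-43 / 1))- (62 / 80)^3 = 220334779 / 46784000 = 4.71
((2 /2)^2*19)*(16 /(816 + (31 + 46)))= 16 /47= 0.34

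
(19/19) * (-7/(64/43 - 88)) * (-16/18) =-301/4185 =-0.07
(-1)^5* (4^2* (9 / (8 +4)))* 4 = -48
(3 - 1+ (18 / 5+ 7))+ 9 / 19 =1242 / 95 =13.07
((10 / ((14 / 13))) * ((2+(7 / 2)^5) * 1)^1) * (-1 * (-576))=19739070 / 7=2819867.14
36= 36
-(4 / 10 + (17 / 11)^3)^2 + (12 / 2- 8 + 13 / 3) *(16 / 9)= -15054986483 / 1195803675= -12.59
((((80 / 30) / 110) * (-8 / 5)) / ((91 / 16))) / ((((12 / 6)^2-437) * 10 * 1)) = 256 / 162537375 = 0.00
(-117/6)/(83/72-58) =1404/4093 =0.34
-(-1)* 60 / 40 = 3 / 2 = 1.50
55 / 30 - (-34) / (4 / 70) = 3581 / 6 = 596.83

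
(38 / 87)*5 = 190 / 87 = 2.18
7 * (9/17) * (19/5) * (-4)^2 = 19152/85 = 225.32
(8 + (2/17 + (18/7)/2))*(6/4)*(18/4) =30213/476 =63.47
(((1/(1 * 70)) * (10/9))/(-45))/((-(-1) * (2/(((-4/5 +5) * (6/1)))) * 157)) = -1/35325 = -0.00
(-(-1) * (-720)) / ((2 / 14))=-5040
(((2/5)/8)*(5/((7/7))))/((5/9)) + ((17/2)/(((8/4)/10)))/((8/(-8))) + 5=-741/20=-37.05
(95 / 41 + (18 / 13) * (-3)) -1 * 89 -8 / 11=-536840 / 5863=-91.56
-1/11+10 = 109/11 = 9.91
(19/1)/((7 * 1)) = 19/7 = 2.71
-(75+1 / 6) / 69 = -451 / 414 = -1.09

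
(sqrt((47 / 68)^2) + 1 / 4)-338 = -5730 / 17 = -337.06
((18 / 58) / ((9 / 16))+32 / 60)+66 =29182 / 435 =67.09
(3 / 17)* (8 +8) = 48 / 17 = 2.82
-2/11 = -0.18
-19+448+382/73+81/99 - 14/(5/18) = 1544374/4015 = 384.65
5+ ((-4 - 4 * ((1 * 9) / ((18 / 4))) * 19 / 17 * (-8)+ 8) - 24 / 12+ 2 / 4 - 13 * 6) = 1.03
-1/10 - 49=-491/10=-49.10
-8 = -8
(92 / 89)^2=8464 / 7921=1.07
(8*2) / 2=8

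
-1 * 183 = -183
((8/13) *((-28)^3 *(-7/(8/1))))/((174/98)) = 7529536/1131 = 6657.41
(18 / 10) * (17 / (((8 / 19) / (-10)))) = -2907 / 4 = -726.75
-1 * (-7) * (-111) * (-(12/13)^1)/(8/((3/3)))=89.65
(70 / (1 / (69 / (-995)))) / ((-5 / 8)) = 7728 / 995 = 7.77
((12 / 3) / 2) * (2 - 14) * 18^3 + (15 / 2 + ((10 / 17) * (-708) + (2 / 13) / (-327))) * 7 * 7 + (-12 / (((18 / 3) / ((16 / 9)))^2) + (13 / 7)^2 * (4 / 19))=-1743998762602933 / 10899453474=-160007.91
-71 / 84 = -0.85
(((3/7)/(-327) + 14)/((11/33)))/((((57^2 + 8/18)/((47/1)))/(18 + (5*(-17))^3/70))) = -1661377608297/312395090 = -5318.19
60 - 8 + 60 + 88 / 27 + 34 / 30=116.39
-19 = -19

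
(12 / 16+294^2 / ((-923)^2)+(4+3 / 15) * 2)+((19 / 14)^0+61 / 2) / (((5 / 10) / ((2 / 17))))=4826600439 / 289655860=16.66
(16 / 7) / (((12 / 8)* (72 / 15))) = 20 / 63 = 0.32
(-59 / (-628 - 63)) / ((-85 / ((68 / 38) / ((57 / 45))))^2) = 2124 / 90051811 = 0.00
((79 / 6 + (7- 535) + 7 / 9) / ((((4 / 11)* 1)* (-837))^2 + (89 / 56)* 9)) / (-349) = 31349164 / 1971940986045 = 0.00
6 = 6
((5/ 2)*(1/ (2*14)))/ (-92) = -5/ 5152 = -0.00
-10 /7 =-1.43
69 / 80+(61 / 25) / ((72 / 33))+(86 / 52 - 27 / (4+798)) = 3.60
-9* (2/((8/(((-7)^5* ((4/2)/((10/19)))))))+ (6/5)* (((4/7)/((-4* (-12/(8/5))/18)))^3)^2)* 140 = 5283169246480581/262609375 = 20117976.54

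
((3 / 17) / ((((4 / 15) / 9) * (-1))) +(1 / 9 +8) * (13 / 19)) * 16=-6.50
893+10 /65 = 11611 /13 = 893.15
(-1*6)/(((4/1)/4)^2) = -6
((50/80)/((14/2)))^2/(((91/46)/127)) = 73025/142688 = 0.51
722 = 722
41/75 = 0.55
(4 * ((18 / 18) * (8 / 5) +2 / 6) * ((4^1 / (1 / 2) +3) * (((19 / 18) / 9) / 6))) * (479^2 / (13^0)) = 1390641901 / 3645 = 381520.41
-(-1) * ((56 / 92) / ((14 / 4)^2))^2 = 0.00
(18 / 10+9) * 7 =378 / 5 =75.60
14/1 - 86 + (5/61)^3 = -16342507/226981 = -72.00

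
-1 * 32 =-32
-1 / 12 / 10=-1 / 120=-0.01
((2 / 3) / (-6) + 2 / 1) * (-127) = -2159 / 9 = -239.89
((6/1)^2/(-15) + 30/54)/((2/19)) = -1577/90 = -17.52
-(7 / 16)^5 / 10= -16807 / 10485760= -0.00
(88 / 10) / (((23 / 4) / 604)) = 106304 / 115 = 924.38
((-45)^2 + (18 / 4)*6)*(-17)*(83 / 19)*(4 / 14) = -304776 / 7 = -43539.43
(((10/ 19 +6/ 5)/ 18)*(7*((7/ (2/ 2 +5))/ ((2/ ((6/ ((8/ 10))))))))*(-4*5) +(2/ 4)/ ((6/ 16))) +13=-7594/ 171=-44.41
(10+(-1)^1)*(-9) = -81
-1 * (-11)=11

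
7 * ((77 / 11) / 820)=49 / 820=0.06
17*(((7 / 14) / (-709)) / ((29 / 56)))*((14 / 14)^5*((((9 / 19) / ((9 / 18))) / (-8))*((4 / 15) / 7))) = 204 / 1953295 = 0.00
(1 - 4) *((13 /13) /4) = -3 /4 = -0.75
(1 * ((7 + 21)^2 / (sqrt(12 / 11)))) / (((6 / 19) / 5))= 18620 * sqrt(33) / 9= 11884.86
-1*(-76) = 76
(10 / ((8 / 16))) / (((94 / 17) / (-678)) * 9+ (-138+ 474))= 7684 / 129063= 0.06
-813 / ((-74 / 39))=31707 / 74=428.47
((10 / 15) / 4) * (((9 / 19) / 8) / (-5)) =-3 / 1520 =-0.00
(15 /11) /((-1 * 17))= -15 /187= -0.08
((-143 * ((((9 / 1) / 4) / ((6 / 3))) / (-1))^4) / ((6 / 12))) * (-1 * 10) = 4691115 / 1024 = 4581.17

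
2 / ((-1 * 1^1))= -2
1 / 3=0.33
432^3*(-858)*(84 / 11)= -528232513536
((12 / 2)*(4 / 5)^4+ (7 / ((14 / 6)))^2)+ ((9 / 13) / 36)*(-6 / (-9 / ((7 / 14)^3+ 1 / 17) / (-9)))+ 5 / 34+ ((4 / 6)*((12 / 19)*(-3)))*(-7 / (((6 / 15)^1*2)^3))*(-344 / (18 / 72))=-997328611001 / 41990000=-23751.57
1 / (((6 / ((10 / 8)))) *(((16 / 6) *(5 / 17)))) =17 / 64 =0.27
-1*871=-871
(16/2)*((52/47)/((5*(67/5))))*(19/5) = 7904/15745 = 0.50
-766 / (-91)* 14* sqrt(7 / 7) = 1532 / 13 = 117.85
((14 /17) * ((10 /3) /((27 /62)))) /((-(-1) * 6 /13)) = 56420 /4131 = 13.66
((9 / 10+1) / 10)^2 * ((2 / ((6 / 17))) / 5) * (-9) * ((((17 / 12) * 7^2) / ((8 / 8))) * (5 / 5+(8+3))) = -15336363 / 50000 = -306.73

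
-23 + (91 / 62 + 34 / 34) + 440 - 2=25883 / 62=417.47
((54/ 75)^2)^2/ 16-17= -6634064/ 390625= -16.98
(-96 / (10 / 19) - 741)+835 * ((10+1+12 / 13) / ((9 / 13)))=605572 / 45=13457.16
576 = 576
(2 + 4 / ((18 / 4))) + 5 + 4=107 / 9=11.89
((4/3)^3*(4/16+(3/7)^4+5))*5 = 1353200/21609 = 62.62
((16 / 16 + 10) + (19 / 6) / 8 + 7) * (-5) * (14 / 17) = -30905 / 408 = -75.75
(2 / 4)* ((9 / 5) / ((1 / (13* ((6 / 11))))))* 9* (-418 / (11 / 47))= -5641974 / 55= -102581.35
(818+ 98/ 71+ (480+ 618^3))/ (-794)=-8379076764/ 28187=-297267.42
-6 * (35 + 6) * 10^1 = -2460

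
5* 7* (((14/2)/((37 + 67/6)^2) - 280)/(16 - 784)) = 204624245/16036032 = 12.76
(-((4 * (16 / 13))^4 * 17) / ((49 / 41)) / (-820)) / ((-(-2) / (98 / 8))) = 8912896 / 142805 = 62.41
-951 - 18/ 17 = -16185/ 17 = -952.06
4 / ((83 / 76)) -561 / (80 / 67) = -466.17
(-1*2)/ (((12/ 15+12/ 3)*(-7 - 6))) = 5/ 156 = 0.03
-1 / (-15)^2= -1 / 225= -0.00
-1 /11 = -0.09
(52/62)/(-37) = -0.02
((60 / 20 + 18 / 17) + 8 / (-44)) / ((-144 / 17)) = -725 / 1584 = -0.46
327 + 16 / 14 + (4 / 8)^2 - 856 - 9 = -15025 / 28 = -536.61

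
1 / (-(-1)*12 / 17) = 17 / 12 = 1.42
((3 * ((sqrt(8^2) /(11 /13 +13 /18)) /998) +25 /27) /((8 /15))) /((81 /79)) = 1838385695 /1068031656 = 1.72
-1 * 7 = -7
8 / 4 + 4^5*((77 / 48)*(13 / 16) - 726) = -2226262 / 3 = -742087.33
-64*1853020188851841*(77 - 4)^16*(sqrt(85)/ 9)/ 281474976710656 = -133907037965006382289172948180378897220364089*sqrt(85)/ 4398046511104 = -280706874414768850316184100000000.00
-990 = -990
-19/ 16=-1.19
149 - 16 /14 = 1035 /7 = 147.86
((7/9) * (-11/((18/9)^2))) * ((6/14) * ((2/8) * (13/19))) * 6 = -143/152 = -0.94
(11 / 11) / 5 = 0.20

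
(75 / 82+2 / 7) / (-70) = -0.02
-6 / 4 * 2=-3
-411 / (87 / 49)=-231.48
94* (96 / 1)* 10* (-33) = -2977920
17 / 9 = 1.89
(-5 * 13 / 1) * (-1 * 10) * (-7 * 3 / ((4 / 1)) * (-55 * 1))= 375375 / 2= 187687.50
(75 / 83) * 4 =300 / 83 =3.61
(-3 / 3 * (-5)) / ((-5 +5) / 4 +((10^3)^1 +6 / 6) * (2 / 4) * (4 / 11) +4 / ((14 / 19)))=35 / 1312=0.03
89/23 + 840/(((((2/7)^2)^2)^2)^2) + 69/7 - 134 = 561802691120475017/1318912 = 425959192971.54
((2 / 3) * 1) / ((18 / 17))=17 / 27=0.63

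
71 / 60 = 1.18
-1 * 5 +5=0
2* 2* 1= 4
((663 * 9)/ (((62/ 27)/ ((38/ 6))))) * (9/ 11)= 9183213/ 682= 13465.12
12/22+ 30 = 30.55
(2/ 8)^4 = 1/ 256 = 0.00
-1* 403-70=-473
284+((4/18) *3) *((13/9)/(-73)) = 559738/1971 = 283.99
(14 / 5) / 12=7 / 30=0.23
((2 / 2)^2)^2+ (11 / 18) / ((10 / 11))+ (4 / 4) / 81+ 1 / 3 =3269 / 1620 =2.02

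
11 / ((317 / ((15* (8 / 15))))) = 88 / 317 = 0.28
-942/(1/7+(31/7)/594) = -3916836/625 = -6266.94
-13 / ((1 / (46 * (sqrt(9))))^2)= -247572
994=994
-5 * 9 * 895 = -40275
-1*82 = -82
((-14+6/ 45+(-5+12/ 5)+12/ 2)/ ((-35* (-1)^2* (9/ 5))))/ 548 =157/ 517860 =0.00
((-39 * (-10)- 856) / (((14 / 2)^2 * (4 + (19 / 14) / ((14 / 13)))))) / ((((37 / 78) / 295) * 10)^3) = -22708882543464 / 52223243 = -434842.44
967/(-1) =-967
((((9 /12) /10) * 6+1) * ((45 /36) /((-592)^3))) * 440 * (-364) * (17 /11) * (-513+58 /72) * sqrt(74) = -4136144285 * sqrt(74) /3734544384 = -9.53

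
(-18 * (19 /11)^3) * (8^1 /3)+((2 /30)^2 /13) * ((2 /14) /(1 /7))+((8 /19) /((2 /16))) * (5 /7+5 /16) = -126288441277 /517792275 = -243.90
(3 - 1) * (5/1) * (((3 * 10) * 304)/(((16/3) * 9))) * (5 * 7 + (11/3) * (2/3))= 640300/9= 71144.44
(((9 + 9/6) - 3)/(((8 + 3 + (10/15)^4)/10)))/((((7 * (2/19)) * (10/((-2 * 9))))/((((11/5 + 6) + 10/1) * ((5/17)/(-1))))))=2700945/30838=87.58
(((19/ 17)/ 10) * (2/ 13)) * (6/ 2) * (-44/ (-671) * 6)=1368/ 67405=0.02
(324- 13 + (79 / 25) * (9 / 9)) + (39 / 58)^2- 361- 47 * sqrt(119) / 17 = -3901219 / 84100- 47 * sqrt(119) / 17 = -76.55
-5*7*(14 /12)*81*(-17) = 112455 /2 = 56227.50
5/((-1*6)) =-5/6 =-0.83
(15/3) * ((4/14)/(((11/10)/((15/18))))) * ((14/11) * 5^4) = 312500/363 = 860.88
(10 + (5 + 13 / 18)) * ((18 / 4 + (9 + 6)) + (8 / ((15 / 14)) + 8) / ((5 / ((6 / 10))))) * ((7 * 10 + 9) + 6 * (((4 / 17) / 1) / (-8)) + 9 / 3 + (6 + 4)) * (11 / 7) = 3706328461 / 76500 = 48448.74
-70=-70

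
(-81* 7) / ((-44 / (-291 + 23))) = -37989 / 11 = -3453.55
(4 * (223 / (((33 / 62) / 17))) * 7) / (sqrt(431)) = 6581176 * sqrt(431) / 14223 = 9606.18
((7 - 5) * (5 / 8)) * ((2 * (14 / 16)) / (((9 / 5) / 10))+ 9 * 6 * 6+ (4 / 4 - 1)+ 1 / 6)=15025 / 36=417.36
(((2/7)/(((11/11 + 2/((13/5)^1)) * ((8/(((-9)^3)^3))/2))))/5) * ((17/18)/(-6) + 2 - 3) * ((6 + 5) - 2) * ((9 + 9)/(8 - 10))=-377734976775/1288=-293272497.50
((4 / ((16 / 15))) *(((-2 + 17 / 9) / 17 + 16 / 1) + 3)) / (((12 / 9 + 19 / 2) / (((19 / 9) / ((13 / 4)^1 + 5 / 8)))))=220856 / 61659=3.58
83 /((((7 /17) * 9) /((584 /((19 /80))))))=55072.61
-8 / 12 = -2 / 3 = -0.67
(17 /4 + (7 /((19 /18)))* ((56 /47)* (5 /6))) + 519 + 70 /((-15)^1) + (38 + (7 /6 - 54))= 1822915 /3572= 510.33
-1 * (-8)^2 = -64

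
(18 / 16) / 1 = 9 / 8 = 1.12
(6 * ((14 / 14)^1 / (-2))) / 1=-3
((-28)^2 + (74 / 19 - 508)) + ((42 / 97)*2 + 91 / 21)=1576285 / 5529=285.09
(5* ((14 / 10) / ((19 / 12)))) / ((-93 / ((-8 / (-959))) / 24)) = -768 / 80693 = -0.01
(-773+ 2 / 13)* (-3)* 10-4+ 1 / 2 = 23181.88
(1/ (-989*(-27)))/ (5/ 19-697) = -19/ 353494314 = -0.00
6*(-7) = -42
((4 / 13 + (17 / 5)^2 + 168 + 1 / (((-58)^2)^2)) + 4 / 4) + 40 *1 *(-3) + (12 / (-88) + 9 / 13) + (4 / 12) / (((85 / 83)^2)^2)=1203301856505005801 / 19494029412330000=61.73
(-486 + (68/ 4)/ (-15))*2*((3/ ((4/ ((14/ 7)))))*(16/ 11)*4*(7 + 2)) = -4208832/ 55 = -76524.22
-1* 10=-10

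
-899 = -899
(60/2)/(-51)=-10/17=-0.59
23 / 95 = 0.24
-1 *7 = -7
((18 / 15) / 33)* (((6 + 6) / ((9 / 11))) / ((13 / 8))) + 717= 139879 / 195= 717.33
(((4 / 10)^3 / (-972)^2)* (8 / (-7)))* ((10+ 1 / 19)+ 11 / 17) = -512 / 618100875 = -0.00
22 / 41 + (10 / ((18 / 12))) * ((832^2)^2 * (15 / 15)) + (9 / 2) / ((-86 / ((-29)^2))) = 67582710292543405 / 21156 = 3194493774463.20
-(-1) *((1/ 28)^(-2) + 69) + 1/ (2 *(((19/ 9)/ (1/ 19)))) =615875/ 722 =853.01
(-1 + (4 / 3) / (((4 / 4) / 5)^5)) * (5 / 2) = 62485 / 6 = 10414.17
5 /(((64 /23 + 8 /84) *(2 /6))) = 1449 /278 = 5.21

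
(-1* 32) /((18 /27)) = -48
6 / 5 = 1.20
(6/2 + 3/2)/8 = 9/16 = 0.56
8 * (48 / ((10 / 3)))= 576 / 5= 115.20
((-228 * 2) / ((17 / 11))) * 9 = -45144 / 17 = -2655.53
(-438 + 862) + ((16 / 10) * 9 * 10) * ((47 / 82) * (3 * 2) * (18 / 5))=452392 / 205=2206.79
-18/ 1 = -18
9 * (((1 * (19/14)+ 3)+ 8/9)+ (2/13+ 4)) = 15397/182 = 84.60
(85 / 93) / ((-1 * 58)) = -85 / 5394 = -0.02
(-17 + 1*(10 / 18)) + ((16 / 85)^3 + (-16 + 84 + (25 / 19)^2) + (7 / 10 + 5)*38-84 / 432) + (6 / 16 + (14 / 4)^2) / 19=4315634199557 / 15962337000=270.36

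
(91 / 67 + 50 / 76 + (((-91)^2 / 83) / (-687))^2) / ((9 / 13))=219231993712667 / 74502452221074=2.94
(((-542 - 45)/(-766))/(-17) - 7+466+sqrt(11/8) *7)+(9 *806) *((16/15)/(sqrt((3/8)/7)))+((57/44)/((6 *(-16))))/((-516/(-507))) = 7 *sqrt(22)/4+723662857147/1576807936+25792 *sqrt(42)/5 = 33897.40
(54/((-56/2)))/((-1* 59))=27/826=0.03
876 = 876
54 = 54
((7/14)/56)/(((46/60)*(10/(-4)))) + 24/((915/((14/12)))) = 15287/589260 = 0.03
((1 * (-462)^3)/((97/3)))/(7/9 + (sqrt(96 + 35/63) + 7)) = 186375031920/283337-7987501368 * sqrt(869)/283337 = -173245.89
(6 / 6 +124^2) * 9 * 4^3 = 8857152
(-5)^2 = 25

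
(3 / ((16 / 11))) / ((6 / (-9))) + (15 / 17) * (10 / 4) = -483 / 544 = -0.89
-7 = -7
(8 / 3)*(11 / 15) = 88 / 45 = 1.96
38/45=0.84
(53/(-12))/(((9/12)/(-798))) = 14098/3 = 4699.33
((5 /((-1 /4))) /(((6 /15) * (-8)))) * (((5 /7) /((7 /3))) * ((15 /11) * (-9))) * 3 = -151875 /2156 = -70.44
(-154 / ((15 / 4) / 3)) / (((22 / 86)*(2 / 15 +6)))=-1806 / 23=-78.52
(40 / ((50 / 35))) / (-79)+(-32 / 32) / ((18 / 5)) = -899 / 1422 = -0.63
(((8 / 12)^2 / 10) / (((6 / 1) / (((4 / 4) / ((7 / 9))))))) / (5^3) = 1 / 13125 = 0.00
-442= -442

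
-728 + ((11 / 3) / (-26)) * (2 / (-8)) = -227125 / 312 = -727.96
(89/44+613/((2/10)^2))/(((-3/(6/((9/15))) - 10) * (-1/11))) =3371945/206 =16368.67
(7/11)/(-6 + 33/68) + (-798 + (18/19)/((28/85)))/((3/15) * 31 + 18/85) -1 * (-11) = -13529846269/119600250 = -113.13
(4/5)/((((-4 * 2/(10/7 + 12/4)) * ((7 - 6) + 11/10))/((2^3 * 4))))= -992/147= -6.75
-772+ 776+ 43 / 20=123 / 20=6.15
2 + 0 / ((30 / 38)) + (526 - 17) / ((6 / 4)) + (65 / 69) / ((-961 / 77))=22628467 / 66309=341.26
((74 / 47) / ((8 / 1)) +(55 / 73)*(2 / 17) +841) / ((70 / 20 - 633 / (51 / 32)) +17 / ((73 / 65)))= -39255725 / 17663258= -2.22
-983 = -983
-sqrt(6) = -2.45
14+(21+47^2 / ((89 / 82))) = 184253 / 89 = 2070.26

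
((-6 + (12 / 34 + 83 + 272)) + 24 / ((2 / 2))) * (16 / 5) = 101552 / 85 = 1194.73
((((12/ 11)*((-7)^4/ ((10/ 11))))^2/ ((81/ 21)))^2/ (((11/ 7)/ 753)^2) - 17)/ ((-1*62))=-80431881104253657514391/ 4688750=-17154226841749647.03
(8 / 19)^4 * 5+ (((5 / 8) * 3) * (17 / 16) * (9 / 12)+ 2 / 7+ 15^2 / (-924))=8700816169 / 5137775104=1.69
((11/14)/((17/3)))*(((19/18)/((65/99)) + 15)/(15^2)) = 1397/136500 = 0.01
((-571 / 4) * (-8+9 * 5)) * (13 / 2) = -274651 / 8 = -34331.38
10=10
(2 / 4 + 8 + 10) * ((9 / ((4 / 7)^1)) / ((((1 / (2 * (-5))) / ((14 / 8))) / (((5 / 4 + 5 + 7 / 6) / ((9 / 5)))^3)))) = -798817998125 / 2239488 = -356696.71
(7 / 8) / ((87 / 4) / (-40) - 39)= -0.02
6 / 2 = 3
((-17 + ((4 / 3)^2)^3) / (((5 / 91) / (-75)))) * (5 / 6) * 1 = 18875675 / 1458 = 12946.28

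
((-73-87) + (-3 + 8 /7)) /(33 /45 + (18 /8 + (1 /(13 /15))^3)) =-149352060 /4170341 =-35.81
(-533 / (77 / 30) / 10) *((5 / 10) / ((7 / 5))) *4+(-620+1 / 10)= -3501161 / 5390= -649.57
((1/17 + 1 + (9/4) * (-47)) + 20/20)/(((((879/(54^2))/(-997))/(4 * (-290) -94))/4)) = -8568596150136/4981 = -1720256203.60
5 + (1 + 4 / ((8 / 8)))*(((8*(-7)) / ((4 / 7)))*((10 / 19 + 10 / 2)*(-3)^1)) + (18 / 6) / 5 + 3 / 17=13129079 / 1615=8129.46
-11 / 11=-1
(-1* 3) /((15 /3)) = -3 /5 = -0.60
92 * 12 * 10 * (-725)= -8004000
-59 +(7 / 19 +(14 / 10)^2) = -26919 / 475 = -56.67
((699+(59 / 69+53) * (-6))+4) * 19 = 166003 / 23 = 7217.52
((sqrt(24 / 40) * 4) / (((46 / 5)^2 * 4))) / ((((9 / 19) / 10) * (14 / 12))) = 475 * sqrt(15) / 11109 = 0.17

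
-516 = -516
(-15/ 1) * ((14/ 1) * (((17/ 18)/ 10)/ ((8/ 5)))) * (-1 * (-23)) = -13685/ 48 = -285.10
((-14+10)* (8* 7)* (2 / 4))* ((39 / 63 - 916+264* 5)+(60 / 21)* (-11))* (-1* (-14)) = -1755488 / 3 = -585162.67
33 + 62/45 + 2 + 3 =1772/45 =39.38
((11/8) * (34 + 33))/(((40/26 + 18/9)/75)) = 718575/368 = 1952.65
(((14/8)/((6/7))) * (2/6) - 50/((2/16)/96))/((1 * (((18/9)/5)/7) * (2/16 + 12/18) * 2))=-96766285/228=-424413.53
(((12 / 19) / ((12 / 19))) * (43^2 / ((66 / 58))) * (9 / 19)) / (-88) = -160863 / 18392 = -8.75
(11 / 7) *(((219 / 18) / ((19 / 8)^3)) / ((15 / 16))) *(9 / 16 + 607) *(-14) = -3996653056 / 308655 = -12948.61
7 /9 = 0.78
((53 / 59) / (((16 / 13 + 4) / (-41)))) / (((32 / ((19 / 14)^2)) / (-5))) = 50989445 / 25163264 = 2.03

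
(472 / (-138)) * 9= -708 / 23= -30.78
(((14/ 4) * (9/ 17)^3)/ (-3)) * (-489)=831789/ 9826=84.65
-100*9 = -900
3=3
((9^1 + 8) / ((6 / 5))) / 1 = 85 / 6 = 14.17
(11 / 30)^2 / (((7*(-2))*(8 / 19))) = -2299 / 100800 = -0.02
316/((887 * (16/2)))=79/1774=0.04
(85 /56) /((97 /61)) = 5185 /5432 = 0.95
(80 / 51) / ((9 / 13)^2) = 13520 / 4131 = 3.27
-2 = -2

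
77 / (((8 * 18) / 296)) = 158.28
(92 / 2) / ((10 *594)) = 0.01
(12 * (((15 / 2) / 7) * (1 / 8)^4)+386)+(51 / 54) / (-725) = 36107538169 / 93542400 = 386.00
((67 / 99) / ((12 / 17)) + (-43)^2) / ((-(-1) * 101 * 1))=2197751 / 119988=18.32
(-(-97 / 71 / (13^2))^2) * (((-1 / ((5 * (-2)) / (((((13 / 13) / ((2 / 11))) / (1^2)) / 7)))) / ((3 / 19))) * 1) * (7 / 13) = -0.00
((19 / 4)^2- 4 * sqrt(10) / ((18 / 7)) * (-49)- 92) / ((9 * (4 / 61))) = -67771 / 576 + 20923 * sqrt(10) / 162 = 290.76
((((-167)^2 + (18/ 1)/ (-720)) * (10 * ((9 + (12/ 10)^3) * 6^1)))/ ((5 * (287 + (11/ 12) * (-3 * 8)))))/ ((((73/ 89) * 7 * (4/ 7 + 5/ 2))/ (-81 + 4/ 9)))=-1287028227213/ 20795875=-61888.63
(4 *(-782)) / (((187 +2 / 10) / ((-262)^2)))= -134199020 / 117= -1147000.17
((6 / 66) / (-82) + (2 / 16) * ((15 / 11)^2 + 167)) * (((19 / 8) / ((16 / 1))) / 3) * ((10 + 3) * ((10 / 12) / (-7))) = -258629995 / 160022016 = -1.62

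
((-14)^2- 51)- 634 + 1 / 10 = -4889 / 10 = -488.90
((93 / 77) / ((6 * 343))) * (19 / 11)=589 / 581042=0.00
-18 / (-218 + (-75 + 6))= 18 / 287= 0.06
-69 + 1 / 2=-137 / 2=-68.50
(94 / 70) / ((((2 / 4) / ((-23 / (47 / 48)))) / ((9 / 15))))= -6624 / 175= -37.85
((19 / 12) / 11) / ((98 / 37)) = 703 / 12936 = 0.05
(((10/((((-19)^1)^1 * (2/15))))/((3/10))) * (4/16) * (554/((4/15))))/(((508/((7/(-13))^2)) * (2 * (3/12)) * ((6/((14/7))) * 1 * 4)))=-8483125/13049504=-0.65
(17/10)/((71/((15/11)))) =51/1562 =0.03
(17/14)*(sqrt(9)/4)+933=52299/56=933.91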